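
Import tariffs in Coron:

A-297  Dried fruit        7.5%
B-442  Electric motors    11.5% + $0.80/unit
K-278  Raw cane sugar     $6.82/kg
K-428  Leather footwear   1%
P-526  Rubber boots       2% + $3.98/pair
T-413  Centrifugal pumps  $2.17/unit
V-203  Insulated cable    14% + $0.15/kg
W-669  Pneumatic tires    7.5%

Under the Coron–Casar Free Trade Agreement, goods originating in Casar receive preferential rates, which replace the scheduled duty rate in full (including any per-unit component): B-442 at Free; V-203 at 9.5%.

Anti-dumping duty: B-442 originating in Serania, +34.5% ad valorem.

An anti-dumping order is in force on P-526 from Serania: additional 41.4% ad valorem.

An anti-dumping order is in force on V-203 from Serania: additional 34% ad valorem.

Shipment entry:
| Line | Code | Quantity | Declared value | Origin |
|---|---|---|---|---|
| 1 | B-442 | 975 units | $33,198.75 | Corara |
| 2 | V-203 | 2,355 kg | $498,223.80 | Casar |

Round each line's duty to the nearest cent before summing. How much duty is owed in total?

Line 1 (B-442, Corara, 975 units, $33,198.75):
Base rate for B-442 is 11.5% + $0.80/unit.
B-442 has an FTA preferential rate, but origin Corara is not Casar; base rate stands.
The additional-duty order on B-442 targets Serania, not Corara; it does not apply.
Duty = $33,198.75 × 11.5% + 975 × $0.80 = $4,597.86.
Line 2 (V-203, Casar, 2,355 kg, $498,223.80):
Base rate for V-203 is 14% + $0.15/kg.
Origin Casar qualifies under the Coron–Casar agreement and V-203 is covered: preferential rate 9.5% applies instead.
The additional-duty order on V-203 targets Serania, not Casar; it does not apply.
Duty = $498,223.80 × 9.5% = $47,331.26.
Total = $4,597.86 + $47,331.26 = $51,929.12.

$51,929.12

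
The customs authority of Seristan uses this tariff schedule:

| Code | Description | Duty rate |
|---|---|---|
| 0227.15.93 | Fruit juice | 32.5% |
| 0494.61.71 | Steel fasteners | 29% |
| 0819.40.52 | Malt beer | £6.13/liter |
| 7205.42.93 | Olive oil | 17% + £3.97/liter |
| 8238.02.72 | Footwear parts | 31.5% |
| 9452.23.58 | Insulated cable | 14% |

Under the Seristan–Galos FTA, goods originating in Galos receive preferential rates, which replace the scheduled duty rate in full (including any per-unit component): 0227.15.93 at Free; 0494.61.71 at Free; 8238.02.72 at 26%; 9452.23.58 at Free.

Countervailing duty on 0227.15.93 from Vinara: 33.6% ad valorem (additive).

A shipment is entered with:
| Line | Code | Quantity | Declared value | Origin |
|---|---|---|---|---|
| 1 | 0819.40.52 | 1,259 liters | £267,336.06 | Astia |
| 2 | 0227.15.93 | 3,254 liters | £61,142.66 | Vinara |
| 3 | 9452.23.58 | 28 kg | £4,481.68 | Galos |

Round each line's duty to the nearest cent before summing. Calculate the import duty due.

£48,132.97

Line 1 (0819.40.52, Astia, 1,259 liters, £267,336.06):
Base rate for 0819.40.52 is £6.13/liter.
Duty = 1,259 × £6.13 = £7,717.67.
Line 2 (0227.15.93, Vinara, 3,254 liters, £61,142.66):
Base rate for 0227.15.93 is 32.5%.
0227.15.93 has an FTA preferential rate, but origin Vinara is not Galos; base rate stands.
Additional duty on 0227.15.93 from Vinara: +33.6%. Applied ad valorem rate: 32.5% + 33.6% = 66.1%.
Duty = £61,142.66 × 66.1% = £40,415.30.
Line 3 (9452.23.58, Galos, 28 kg, £4,481.68):
Base rate for 9452.23.58 is 14%.
Origin Galos qualifies under the Seristan–Galos agreement and 9452.23.58 is covered: preferential rate Free applies instead.
Duty = £4,481.68 × 0% = £0.00.
Total = £7,717.67 + £40,415.30 + £0.00 = £48,132.97.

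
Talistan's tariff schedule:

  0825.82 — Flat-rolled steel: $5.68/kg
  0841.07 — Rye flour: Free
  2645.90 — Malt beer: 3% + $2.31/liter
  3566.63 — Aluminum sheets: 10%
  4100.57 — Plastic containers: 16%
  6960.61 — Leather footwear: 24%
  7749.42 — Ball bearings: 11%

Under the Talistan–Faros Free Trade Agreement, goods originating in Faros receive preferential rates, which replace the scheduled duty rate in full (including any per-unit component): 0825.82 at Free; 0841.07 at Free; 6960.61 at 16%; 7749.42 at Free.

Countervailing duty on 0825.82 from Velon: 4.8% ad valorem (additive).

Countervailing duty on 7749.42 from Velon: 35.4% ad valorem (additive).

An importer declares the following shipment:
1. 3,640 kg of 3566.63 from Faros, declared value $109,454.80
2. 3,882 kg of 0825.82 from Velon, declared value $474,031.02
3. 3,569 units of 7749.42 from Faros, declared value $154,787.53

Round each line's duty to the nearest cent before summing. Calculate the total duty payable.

$55,748.73

Line 1 (3566.63, Faros, 3,640 kg, $109,454.80):
Base rate for 3566.63 is 10%.
Origin Faros is the FTA partner but 3566.63 is not on the preference list; base rate stands.
Duty = $109,454.80 × 10% = $10,945.48.
Line 2 (0825.82, Velon, 3,882 kg, $474,031.02):
Base rate for 0825.82 is $5.68/kg.
0825.82 has an FTA preferential rate, but origin Velon is not Faros; base rate stands.
Additional duty on 0825.82 from Velon: +4.8% ad valorem. Applied ad valorem rate = 4.8%.
Duty = $474,031.02 × 4.8% + 3,882 × $5.68 = $44,803.25.
Line 3 (7749.42, Faros, 3,569 units, $154,787.53):
Base rate for 7749.42 is 11%.
Origin Faros qualifies under the Talistan–Faros agreement and 7749.42 is covered: preferential rate Free applies instead.
The additional-duty order on 7749.42 targets Velon, not Faros; it does not apply.
Duty = $154,787.53 × 0% = $0.00.
Total = $10,945.48 + $44,803.25 + $0.00 = $55,748.73.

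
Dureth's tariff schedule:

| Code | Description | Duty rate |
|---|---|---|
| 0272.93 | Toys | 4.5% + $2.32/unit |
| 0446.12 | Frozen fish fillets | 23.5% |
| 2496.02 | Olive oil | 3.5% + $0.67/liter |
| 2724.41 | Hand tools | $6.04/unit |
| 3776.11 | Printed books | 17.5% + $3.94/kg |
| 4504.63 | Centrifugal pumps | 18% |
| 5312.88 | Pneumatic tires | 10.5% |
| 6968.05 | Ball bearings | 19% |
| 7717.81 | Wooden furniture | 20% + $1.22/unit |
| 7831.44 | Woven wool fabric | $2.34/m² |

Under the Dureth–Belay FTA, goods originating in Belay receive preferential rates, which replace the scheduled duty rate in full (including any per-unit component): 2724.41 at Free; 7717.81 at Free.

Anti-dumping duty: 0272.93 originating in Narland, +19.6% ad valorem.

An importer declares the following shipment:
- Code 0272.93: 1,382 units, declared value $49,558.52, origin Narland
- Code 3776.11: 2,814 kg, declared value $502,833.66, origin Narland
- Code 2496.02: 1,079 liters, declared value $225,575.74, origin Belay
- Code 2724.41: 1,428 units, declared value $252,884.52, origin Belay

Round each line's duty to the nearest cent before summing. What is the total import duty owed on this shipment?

Line 1 (0272.93, Narland, 1,382 units, $49,558.52):
Base rate for 0272.93 is 4.5% + $2.32/unit.
Additional duty on 0272.93 from Narland: +19.6%. Applied ad valorem rate: 4.5% + 19.6% = 24.1%.
Duty = $49,558.52 × 24.1% + 1,382 × $2.32 = $15,149.84.
Line 2 (3776.11, Narland, 2,814 kg, $502,833.66):
Base rate for 3776.11 is 17.5% + $3.94/kg.
Duty = $502,833.66 × 17.5% + 2,814 × $3.94 = $99,083.05.
Line 3 (2496.02, Belay, 1,079 liters, $225,575.74):
Base rate for 2496.02 is 3.5% + $0.67/liter.
Origin Belay is the FTA partner but 2496.02 is not on the preference list; base rate stands.
Duty = $225,575.74 × 3.5% + 1,079 × $0.67 = $8,618.08.
Line 4 (2724.41, Belay, 1,428 units, $252,884.52):
Base rate for 2724.41 is $6.04/unit.
Origin Belay qualifies under the Dureth–Belay agreement and 2724.41 is covered: preferential rate Free applies instead.
Duty = $252,884.52 × 0% = $0.00.
Total = $15,149.84 + $99,083.05 + $8,618.08 + $0.00 = $122,850.97.

$122,850.97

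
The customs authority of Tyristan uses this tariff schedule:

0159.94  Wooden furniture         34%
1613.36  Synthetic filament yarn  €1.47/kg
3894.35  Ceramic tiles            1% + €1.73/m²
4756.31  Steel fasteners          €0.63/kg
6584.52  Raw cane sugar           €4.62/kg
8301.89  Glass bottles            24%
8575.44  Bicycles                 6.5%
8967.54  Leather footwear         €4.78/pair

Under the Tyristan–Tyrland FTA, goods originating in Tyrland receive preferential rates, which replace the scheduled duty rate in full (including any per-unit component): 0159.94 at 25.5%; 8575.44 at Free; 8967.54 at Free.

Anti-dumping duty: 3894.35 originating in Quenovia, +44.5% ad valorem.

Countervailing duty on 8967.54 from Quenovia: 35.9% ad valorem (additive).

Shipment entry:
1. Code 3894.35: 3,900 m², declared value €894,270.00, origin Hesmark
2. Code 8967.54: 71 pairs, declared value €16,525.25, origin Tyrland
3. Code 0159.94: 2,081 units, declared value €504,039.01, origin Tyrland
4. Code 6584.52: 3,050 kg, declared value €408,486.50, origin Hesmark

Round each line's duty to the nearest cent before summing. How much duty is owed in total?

Line 1 (3894.35, Hesmark, 3,900 m², €894,270.00):
Base rate for 3894.35 is 1% + €1.73/m².
The additional-duty order on 3894.35 targets Quenovia, not Hesmark; it does not apply.
Duty = €894,270.00 × 1% + 3,900 × €1.73 = €15,689.70.
Line 2 (8967.54, Tyrland, 71 pairs, €16,525.25):
Base rate for 8967.54 is €4.78/pair.
Origin Tyrland qualifies under the Tyristan–Tyrland agreement and 8967.54 is covered: preferential rate Free applies instead.
The additional-duty order on 8967.54 targets Quenovia, not Tyrland; it does not apply.
Duty = €16,525.25 × 0% = €0.00.
Line 3 (0159.94, Tyrland, 2,081 units, €504,039.01):
Base rate for 0159.94 is 34%.
Origin Tyrland qualifies under the Tyristan–Tyrland agreement and 0159.94 is covered: preferential rate 25.5% applies instead.
Duty = €504,039.01 × 25.5% = €128,529.95.
Line 4 (6584.52, Hesmark, 3,050 kg, €408,486.50):
Base rate for 6584.52 is €4.62/kg.
Duty = 3,050 × €4.62 = €14,091.00.
Total = €15,689.70 + €0.00 + €128,529.95 + €14,091.00 = €158,310.65.

€158,310.65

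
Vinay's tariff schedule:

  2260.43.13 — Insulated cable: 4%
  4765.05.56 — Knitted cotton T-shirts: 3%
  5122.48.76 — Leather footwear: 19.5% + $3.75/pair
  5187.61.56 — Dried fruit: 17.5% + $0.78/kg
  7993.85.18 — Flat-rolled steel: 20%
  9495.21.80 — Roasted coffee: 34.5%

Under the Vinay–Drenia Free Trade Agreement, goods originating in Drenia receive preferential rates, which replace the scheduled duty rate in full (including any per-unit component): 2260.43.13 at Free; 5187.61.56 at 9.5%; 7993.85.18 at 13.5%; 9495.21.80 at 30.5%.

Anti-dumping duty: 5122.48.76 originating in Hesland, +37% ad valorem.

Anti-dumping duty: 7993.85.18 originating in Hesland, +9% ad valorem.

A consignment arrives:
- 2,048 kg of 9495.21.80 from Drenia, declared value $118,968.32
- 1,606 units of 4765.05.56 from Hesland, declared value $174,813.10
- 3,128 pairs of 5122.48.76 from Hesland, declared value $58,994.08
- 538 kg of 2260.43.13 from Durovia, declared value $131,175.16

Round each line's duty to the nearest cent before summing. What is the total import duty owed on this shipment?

$91,838.40

Line 1 (9495.21.80, Drenia, 2,048 kg, $118,968.32):
Base rate for 9495.21.80 is 34.5%.
Origin Drenia qualifies under the Vinay–Drenia agreement and 9495.21.80 is covered: preferential rate 30.5% applies instead.
Duty = $118,968.32 × 30.5% = $36,285.34.
Line 2 (4765.05.56, Hesland, 1,606 units, $174,813.10):
Base rate for 4765.05.56 is 3%.
Duty = $174,813.10 × 3% = $5,244.39.
Line 3 (5122.48.76, Hesland, 3,128 pairs, $58,994.08):
Base rate for 5122.48.76 is 19.5% + $3.75/pair.
Additional duty on 5122.48.76 from Hesland: +37%. Applied ad valorem rate: 19.5% + 37% = 56.5%.
Duty = $58,994.08 × 56.5% + 3,128 × $3.75 = $45,061.66.
Line 4 (2260.43.13, Durovia, 538 kg, $131,175.16):
Base rate for 2260.43.13 is 4%.
2260.43.13 has an FTA preferential rate, but origin Durovia is not Drenia; base rate stands.
Duty = $131,175.16 × 4% = $5,247.01.
Total = $36,285.34 + $5,244.39 + $45,061.66 + $5,247.01 = $91,838.40.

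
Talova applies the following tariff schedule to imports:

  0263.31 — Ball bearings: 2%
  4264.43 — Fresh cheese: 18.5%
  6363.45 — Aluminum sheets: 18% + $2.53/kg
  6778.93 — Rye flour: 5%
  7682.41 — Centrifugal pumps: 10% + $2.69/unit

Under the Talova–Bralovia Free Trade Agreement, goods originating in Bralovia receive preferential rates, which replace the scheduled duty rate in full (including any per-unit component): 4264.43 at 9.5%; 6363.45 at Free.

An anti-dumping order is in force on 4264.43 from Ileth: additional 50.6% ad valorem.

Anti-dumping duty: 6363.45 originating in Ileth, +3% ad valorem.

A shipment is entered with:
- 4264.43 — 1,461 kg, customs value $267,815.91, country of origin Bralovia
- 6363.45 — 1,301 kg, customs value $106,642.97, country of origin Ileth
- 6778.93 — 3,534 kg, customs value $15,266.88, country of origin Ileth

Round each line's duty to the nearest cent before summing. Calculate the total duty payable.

$51,892.40

Line 1 (4264.43, Bralovia, 1,461 kg, $267,815.91):
Base rate for 4264.43 is 18.5%.
Origin Bralovia qualifies under the Talova–Bralovia agreement and 4264.43 is covered: preferential rate 9.5% applies instead.
The additional-duty order on 4264.43 targets Ileth, not Bralovia; it does not apply.
Duty = $267,815.91 × 9.5% = $25,442.51.
Line 2 (6363.45, Ileth, 1,301 kg, $106,642.97):
Base rate for 6363.45 is 18% + $2.53/kg.
6363.45 has an FTA preferential rate, but origin Ileth is not Bralovia; base rate stands.
Additional duty on 6363.45 from Ileth: +3%. Applied ad valorem rate: 18% + 3% = 21%.
Duty = $106,642.97 × 21% + 1,301 × $2.53 = $25,686.55.
Line 3 (6778.93, Ileth, 3,534 kg, $15,266.88):
Base rate for 6778.93 is 5%.
Duty = $15,266.88 × 5% = $763.34.
Total = $25,442.51 + $25,686.55 + $763.34 = $51,892.40.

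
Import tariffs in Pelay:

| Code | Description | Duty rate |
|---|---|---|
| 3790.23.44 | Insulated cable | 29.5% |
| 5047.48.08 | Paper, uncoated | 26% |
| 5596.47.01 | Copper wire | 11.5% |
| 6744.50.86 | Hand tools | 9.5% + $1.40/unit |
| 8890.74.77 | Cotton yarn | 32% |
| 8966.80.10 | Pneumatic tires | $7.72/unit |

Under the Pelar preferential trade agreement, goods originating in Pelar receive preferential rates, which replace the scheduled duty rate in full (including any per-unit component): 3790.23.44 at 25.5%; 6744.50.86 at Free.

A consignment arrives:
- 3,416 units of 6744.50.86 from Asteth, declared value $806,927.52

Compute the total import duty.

Line 1 (6744.50.86, Asteth, 3,416 units, $806,927.52):
Base rate for 6744.50.86 is 9.5% + $1.40/unit.
6744.50.86 has an FTA preferential rate, but origin Asteth is not Pelar; base rate stands.
Duty = $806,927.52 × 9.5% + 3,416 × $1.40 = $81,440.51.

$81,440.51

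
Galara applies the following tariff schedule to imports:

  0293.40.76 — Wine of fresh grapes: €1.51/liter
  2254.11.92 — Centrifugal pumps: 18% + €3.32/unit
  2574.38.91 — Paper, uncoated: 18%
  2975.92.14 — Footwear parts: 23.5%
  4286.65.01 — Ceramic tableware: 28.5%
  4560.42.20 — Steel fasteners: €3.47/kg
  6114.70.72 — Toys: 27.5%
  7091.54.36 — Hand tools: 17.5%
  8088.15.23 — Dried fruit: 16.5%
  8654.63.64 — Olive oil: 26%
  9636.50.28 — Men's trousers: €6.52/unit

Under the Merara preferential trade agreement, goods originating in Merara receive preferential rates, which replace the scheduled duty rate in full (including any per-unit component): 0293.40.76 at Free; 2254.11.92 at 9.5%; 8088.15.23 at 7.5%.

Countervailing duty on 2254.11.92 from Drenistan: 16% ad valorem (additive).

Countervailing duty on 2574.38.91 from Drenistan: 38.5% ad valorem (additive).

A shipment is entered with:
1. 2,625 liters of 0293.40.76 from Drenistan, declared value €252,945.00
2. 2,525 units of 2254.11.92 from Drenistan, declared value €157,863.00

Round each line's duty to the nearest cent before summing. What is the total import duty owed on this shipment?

Line 1 (0293.40.76, Drenistan, 2,625 liters, €252,945.00):
Base rate for 0293.40.76 is €1.51/liter.
0293.40.76 has an FTA preferential rate, but origin Drenistan is not Merara; base rate stands.
Duty = 2,625 × €1.51 = €3,963.75.
Line 2 (2254.11.92, Drenistan, 2,525 units, €157,863.00):
Base rate for 2254.11.92 is 18% + €3.32/unit.
2254.11.92 has an FTA preferential rate, but origin Drenistan is not Merara; base rate stands.
Additional duty on 2254.11.92 from Drenistan: +16%. Applied ad valorem rate: 18% + 16% = 34%.
Duty = €157,863.00 × 34% + 2,525 × €3.32 = €62,056.42.
Total = €3,963.75 + €62,056.42 = €66,020.17.

€66,020.17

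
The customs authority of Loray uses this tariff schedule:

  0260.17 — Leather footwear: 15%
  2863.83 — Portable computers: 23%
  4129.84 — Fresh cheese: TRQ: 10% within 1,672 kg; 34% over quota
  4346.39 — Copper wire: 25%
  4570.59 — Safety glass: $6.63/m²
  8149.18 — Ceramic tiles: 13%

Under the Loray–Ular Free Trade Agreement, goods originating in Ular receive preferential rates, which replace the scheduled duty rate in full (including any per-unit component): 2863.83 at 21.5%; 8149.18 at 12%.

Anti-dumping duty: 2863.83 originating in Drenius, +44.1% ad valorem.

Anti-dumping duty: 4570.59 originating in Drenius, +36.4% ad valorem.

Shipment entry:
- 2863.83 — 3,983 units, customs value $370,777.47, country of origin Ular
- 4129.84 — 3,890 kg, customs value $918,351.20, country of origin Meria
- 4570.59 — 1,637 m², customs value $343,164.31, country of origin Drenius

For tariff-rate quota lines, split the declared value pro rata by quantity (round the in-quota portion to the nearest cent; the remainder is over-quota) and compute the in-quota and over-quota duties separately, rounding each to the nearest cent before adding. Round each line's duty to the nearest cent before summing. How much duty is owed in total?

$432,987.51

Line 1 (2863.83, Ular, 3,983 units, $370,777.47):
Base rate for 2863.83 is 23%.
Origin Ular qualifies under the Loray–Ular agreement and 2863.83 is covered: preferential rate 21.5% applies instead.
The additional-duty order on 2863.83 targets Drenius, not Ular; it does not apply.
Duty = $370,777.47 × 21.5% = $79,717.16.
Line 2 (4129.84, Meria, 3,890 kg, $918,351.20):
Code 4129.84 is under a tariff-rate quota (threshold 1,672 kg). In-quota: 1,672 kg at 10%; over-quota: 2,218 kg at 34%.
Pro-rata value split: in-quota = $918,351.20 × 1,672/3,890 = $394,725.76; over-quota = $918,351.20 − $394,725.76 = $523,625.44.
In-quota duty = $394,725.76 × 10% = $39,472.58. Over-quota duty = $523,625.44 × 34% = $178,032.65.
Line duty = $39,472.58 + $178,032.65 = $217,505.23.
Line 3 (4570.59, Drenius, 1,637 m², $343,164.31):
Base rate for 4570.59 is $6.63/m².
Additional duty on 4570.59 from Drenius: +36.4% ad valorem. Applied ad valorem rate = 36.4%.
Duty = $343,164.31 × 36.4% + 1,637 × $6.63 = $135,765.12.
Total = $79,717.16 + $217,505.23 + $135,765.12 = $432,987.51.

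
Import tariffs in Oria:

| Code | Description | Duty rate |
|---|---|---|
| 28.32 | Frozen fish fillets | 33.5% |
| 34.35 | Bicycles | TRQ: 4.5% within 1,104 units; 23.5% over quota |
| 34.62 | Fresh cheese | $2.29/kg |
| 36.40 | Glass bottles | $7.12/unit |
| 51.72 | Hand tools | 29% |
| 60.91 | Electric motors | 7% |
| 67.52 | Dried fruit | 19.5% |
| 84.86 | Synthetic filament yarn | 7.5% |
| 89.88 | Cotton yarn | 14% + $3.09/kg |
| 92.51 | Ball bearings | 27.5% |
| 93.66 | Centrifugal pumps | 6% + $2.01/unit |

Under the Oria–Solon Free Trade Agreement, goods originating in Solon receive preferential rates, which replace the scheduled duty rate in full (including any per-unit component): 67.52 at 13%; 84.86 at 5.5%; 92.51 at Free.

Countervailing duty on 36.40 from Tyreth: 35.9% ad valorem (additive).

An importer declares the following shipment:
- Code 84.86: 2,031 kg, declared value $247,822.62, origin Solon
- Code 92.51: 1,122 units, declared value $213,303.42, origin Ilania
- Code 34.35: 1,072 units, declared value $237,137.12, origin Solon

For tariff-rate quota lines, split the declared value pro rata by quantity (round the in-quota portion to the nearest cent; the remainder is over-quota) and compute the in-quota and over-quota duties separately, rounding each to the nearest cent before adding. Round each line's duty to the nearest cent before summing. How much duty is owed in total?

$82,959.85

Line 1 (84.86, Solon, 2,031 kg, $247,822.62):
Base rate for 84.86 is 7.5%.
Origin Solon qualifies under the Oria–Solon agreement and 84.86 is covered: preferential rate 5.5% applies instead.
Duty = $247,822.62 × 5.5% = $13,630.24.
Line 2 (92.51, Ilania, 1,122 units, $213,303.42):
Base rate for 92.51 is 27.5%.
92.51 has an FTA preferential rate, but origin Ilania is not Solon; base rate stands.
Duty = $213,303.42 × 27.5% = $58,658.44.
Line 3 (34.35, Solon, 1,072 units, $237,137.12):
Code 34.35 is under a tariff-rate quota (threshold 1,104 units). Quantity 1,072 units is within the quota, so the in-quota rate 4.5% applies to the full value.
Duty = $237,137.12 × 4.5% = $10,671.17.
Total = $13,630.24 + $58,658.44 + $10,671.17 = $82,959.85.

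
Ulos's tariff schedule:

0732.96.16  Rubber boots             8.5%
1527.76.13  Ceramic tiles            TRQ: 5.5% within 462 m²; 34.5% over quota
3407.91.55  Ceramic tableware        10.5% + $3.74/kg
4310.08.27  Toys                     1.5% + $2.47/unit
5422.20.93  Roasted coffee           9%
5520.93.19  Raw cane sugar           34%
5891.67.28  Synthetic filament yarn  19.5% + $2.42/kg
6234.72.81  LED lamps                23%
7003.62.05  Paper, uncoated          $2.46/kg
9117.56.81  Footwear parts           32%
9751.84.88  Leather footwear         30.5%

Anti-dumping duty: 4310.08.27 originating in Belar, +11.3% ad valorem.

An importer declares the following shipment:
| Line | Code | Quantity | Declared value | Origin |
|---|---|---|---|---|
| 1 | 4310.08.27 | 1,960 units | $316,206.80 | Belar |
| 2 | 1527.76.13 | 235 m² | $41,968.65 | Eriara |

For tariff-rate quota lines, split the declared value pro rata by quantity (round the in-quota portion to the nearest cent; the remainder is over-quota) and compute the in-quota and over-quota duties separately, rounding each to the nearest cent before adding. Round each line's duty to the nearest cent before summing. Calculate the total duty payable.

$47,623.95

Line 1 (4310.08.27, Belar, 1,960 units, $316,206.80):
Base rate for 4310.08.27 is 1.5% + $2.47/unit.
Additional duty on 4310.08.27 from Belar: +11.3%. Applied ad valorem rate: 1.5% + 11.3% = 12.8%.
Duty = $316,206.80 × 12.8% + 1,960 × $2.47 = $45,315.67.
Line 2 (1527.76.13, Eriara, 235 m², $41,968.65):
Code 1527.76.13 is under a tariff-rate quota (threshold 462 m²). Quantity 235 m² is within the quota, so the in-quota rate 5.5% applies to the full value.
Duty = $41,968.65 × 5.5% = $2,308.28.
Total = $45,315.67 + $2,308.28 = $47,623.95.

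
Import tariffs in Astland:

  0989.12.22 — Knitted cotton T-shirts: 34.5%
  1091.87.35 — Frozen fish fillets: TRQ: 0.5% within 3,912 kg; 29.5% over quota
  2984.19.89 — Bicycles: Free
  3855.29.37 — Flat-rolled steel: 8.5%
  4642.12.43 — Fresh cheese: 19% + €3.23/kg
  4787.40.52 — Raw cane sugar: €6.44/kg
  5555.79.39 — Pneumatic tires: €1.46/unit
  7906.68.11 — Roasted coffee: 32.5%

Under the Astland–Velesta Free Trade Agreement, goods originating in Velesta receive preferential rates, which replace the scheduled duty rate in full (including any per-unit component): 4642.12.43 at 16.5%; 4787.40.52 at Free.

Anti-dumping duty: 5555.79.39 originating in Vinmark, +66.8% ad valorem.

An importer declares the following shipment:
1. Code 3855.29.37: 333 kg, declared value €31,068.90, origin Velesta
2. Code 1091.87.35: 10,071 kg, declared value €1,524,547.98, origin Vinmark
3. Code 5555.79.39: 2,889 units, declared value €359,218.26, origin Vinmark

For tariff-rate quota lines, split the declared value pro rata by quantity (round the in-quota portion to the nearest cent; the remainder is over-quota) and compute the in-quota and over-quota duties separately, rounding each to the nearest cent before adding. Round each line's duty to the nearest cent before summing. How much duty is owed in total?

Line 1 (3855.29.37, Velesta, 333 kg, €31,068.90):
Base rate for 3855.29.37 is 8.5%.
Origin Velesta is the FTA partner but 3855.29.37 is not on the preference list; base rate stands.
Duty = €31,068.90 × 8.5% = €2,640.86.
Line 2 (1091.87.35, Vinmark, 10,071 kg, €1,524,547.98):
Code 1091.87.35 is under a tariff-rate quota (threshold 3,912 kg). In-quota: 3,912 kg at 0.5%; over-quota: 6,159 kg at 29.5%.
Pro-rata value split: in-quota = €1,524,547.98 × 3,912/10,071 = €592,198.56; over-quota = €1,524,547.98 − €592,198.56 = €932,349.42.
In-quota duty = €592,198.56 × 0.5% = €2,960.99. Over-quota duty = €932,349.42 × 29.5% = €275,043.08.
Line duty = €2,960.99 + €275,043.08 = €278,004.07.
Line 3 (5555.79.39, Vinmark, 2,889 units, €359,218.26):
Base rate for 5555.79.39 is €1.46/unit.
Additional duty on 5555.79.39 from Vinmark: +66.8% ad valorem. Applied ad valorem rate = 66.8%.
Duty = €359,218.26 × 66.8% + 2,889 × €1.46 = €244,175.74.
Total = €2,640.86 + €278,004.07 + €244,175.74 = €524,820.67.

€524,820.67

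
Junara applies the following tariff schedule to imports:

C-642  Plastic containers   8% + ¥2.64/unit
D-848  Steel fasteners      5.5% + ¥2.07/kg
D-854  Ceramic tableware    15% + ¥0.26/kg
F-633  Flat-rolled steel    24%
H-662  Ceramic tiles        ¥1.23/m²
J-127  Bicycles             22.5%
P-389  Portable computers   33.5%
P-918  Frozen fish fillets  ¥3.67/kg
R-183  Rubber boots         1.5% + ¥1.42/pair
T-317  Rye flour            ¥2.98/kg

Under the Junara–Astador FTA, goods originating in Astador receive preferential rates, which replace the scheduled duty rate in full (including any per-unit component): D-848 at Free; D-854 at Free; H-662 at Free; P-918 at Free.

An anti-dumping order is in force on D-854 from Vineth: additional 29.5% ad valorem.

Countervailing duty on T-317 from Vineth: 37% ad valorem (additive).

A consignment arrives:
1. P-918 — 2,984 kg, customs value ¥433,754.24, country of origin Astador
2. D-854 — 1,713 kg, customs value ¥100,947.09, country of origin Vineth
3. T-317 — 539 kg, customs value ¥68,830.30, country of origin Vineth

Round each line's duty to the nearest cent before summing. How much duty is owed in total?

¥72,440.27

Line 1 (P-918, Astador, 2,984 kg, ¥433,754.24):
Base rate for P-918 is ¥3.67/kg.
Origin Astador qualifies under the Junara–Astador agreement and P-918 is covered: preferential rate Free applies instead.
Duty = ¥433,754.24 × 0% = ¥0.00.
Line 2 (D-854, Vineth, 1,713 kg, ¥100,947.09):
Base rate for D-854 is 15% + ¥0.26/kg.
D-854 has an FTA preferential rate, but origin Vineth is not Astador; base rate stands.
Additional duty on D-854 from Vineth: +29.5%. Applied ad valorem rate: 15% + 29.5% = 44.5%.
Duty = ¥100,947.09 × 44.5% + 1,713 × ¥0.26 = ¥45,366.84.
Line 3 (T-317, Vineth, 539 kg, ¥68,830.30):
Base rate for T-317 is ¥2.98/kg.
Additional duty on T-317 from Vineth: +37% ad valorem. Applied ad valorem rate = 37%.
Duty = ¥68,830.30 × 37% + 539 × ¥2.98 = ¥27,073.43.
Total = ¥0.00 + ¥45,366.84 + ¥27,073.43 = ¥72,440.27.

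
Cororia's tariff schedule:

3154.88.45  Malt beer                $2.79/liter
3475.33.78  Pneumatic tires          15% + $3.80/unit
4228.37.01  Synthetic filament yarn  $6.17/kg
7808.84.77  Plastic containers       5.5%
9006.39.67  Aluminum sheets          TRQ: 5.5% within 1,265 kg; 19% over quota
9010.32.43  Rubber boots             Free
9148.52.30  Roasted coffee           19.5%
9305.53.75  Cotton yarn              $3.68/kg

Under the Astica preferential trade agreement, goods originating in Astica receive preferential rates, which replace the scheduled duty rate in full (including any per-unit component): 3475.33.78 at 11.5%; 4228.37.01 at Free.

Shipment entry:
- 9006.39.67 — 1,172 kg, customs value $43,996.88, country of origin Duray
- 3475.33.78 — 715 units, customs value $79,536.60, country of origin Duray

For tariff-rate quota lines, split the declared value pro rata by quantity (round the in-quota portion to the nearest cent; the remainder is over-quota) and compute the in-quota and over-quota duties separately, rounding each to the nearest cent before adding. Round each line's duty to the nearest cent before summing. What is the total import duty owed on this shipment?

$17,067.32

Line 1 (9006.39.67, Duray, 1,172 kg, $43,996.88):
Code 9006.39.67 is under a tariff-rate quota (threshold 1,265 kg). Quantity 1,172 kg is within the quota, so the in-quota rate 5.5% applies to the full value.
Duty = $43,996.88 × 5.5% = $2,419.83.
Line 2 (3475.33.78, Duray, 715 units, $79,536.60):
Base rate for 3475.33.78 is 15% + $3.80/unit.
3475.33.78 has an FTA preferential rate, but origin Duray is not Astica; base rate stands.
Duty = $79,536.60 × 15% + 715 × $3.80 = $14,647.49.
Total = $2,419.83 + $14,647.49 = $17,067.32.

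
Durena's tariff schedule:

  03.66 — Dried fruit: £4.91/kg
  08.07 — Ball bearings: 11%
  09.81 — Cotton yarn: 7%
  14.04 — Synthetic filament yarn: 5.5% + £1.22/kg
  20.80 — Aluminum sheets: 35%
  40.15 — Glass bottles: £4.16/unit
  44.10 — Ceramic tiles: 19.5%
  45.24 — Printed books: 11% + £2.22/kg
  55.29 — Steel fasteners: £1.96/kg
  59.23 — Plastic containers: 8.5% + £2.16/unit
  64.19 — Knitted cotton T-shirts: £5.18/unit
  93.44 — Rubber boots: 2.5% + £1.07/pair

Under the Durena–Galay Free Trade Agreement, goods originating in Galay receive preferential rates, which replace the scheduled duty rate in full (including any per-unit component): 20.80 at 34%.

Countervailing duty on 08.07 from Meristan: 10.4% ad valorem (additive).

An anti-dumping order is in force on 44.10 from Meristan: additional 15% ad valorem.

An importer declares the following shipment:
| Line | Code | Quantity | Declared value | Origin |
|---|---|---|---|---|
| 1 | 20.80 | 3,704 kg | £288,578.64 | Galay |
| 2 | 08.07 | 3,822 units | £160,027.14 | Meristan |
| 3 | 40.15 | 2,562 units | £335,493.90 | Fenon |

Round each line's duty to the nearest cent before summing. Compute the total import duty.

£143,020.47

Line 1 (20.80, Galay, 3,704 kg, £288,578.64):
Base rate for 20.80 is 35%.
Origin Galay qualifies under the Durena–Galay agreement and 20.80 is covered: preferential rate 34% applies instead.
Duty = £288,578.64 × 34% = £98,116.74.
Line 2 (08.07, Meristan, 3,822 units, £160,027.14):
Base rate for 08.07 is 11%.
Additional duty on 08.07 from Meristan: +10.4%. Applied ad valorem rate: 11% + 10.4% = 21.4%.
Duty = £160,027.14 × 21.4% = £34,245.81.
Line 3 (40.15, Fenon, 2,562 units, £335,493.90):
Base rate for 40.15 is £4.16/unit.
Duty = 2,562 × £4.16 = £10,657.92.
Total = £98,116.74 + £34,245.81 + £10,657.92 = £143,020.47.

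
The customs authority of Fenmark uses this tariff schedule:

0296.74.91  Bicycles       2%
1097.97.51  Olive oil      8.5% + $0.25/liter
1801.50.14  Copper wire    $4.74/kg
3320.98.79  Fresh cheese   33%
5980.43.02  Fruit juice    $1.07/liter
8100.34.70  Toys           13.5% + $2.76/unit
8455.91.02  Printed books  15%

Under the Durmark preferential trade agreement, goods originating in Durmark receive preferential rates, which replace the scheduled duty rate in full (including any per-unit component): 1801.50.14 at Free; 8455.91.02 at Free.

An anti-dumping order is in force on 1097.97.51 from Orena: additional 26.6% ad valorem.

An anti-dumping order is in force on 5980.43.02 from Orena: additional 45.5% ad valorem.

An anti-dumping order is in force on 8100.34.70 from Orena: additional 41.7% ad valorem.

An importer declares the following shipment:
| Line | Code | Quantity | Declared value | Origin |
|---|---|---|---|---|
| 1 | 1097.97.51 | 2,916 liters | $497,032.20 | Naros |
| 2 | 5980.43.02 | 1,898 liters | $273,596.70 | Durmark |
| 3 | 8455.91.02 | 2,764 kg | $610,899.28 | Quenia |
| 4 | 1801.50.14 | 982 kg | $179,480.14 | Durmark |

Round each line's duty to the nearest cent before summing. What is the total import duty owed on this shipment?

$136,642.49

Line 1 (1097.97.51, Naros, 2,916 liters, $497,032.20):
Base rate for 1097.97.51 is 8.5% + $0.25/liter.
The additional-duty order on 1097.97.51 targets Orena, not Naros; it does not apply.
Duty = $497,032.20 × 8.5% + 2,916 × $0.25 = $42,976.74.
Line 2 (5980.43.02, Durmark, 1,898 liters, $273,596.70):
Base rate for 5980.43.02 is $1.07/liter.
Origin Durmark is the FTA partner but 5980.43.02 is not on the preference list; base rate stands.
The additional-duty order on 5980.43.02 targets Orena, not Durmark; it does not apply.
Duty = 1,898 × $1.07 = $2,030.86.
Line 3 (8455.91.02, Quenia, 2,764 kg, $610,899.28):
Base rate for 8455.91.02 is 15%.
8455.91.02 has an FTA preferential rate, but origin Quenia is not Durmark; base rate stands.
Duty = $610,899.28 × 15% = $91,634.89.
Line 4 (1801.50.14, Durmark, 982 kg, $179,480.14):
Base rate for 1801.50.14 is $4.74/kg.
Origin Durmark qualifies under the Fenmark–Durmark agreement and 1801.50.14 is covered: preferential rate Free applies instead.
Duty = $179,480.14 × 0% = $0.00.
Total = $42,976.74 + $2,030.86 + $91,634.89 + $0.00 = $136,642.49.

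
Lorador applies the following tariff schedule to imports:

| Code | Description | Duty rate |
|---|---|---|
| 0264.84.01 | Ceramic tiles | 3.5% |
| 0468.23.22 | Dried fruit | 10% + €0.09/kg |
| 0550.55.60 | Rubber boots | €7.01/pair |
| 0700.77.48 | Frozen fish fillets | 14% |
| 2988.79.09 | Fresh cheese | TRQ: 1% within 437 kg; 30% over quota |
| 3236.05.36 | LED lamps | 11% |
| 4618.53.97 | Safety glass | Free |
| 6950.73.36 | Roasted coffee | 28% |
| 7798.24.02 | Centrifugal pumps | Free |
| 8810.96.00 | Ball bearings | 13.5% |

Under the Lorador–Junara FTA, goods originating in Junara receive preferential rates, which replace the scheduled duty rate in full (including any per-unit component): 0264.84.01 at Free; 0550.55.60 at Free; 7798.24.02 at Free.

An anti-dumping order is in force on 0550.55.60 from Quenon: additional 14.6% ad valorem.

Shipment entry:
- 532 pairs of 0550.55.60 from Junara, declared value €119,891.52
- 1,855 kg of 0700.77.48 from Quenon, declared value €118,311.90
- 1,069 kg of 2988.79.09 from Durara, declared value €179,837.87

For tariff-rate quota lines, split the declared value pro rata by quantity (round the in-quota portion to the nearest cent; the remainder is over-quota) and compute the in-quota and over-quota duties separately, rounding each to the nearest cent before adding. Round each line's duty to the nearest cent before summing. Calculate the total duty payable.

Line 1 (0550.55.60, Junara, 532 pairs, €119,891.52):
Base rate for 0550.55.60 is €7.01/pair.
Origin Junara qualifies under the Lorador–Junara agreement and 0550.55.60 is covered: preferential rate Free applies instead.
The additional-duty order on 0550.55.60 targets Quenon, not Junara; it does not apply.
Duty = €119,891.52 × 0% = €0.00.
Line 2 (0700.77.48, Quenon, 1,855 kg, €118,311.90):
Base rate for 0700.77.48 is 14%.
Duty = €118,311.90 × 14% = €16,563.67.
Line 3 (2988.79.09, Durara, 1,069 kg, €179,837.87):
Code 2988.79.09 is under a tariff-rate quota (threshold 437 kg). In-quota: 437 kg at 1%; over-quota: 632 kg at 30%.
Pro-rata value split: in-quota = €179,837.87 × 437/1,069 = €73,516.51; over-quota = €179,837.87 − €73,516.51 = €106,321.36.
In-quota duty = €73,516.51 × 1% = €735.17. Over-quota duty = €106,321.36 × 30% = €31,896.41.
Line duty = €735.17 + €31,896.41 = €32,631.58.
Total = €0.00 + €16,563.67 + €32,631.58 = €49,195.25.

€49,195.25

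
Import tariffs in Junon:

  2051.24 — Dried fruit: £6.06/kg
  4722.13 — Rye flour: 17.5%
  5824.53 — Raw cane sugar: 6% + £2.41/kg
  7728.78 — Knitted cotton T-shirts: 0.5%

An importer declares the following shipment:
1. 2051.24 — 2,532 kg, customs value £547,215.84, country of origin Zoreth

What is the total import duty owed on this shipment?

Line 1 (2051.24, Zoreth, 2,532 kg, £547,215.84):
Base rate for 2051.24 is £6.06/kg.
Duty = 2,532 × £6.06 = £15,343.92.

£15,343.92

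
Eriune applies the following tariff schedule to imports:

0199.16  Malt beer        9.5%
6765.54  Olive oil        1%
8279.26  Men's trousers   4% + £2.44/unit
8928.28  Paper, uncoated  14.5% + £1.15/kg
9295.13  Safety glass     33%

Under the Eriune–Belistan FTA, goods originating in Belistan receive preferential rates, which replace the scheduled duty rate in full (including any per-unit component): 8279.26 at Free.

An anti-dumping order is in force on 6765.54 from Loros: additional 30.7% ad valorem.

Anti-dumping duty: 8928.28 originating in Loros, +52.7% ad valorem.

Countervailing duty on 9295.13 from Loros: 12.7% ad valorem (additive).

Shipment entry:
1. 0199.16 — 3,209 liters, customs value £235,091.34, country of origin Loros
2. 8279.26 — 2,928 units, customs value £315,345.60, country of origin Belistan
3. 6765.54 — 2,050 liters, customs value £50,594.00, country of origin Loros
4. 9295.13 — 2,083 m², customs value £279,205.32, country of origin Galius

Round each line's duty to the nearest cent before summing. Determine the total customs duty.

Line 1 (0199.16, Loros, 3,209 liters, £235,091.34):
Base rate for 0199.16 is 9.5%.
Duty = £235,091.34 × 9.5% = £22,333.68.
Line 2 (8279.26, Belistan, 2,928 units, £315,345.60):
Base rate for 8279.26 is 4% + £2.44/unit.
Origin Belistan qualifies under the Eriune–Belistan agreement and 8279.26 is covered: preferential rate Free applies instead.
Duty = £315,345.60 × 0% = £0.00.
Line 3 (6765.54, Loros, 2,050 liters, £50,594.00):
Base rate for 6765.54 is 1%.
Additional duty on 6765.54 from Loros: +30.7%. Applied ad valorem rate: 1% + 30.7% = 31.7%.
Duty = £50,594.00 × 31.7% = £16,038.30.
Line 4 (9295.13, Galius, 2,083 m², £279,205.32):
Base rate for 9295.13 is 33%.
The additional-duty order on 9295.13 targets Loros, not Galius; it does not apply.
Duty = £279,205.32 × 33% = £92,137.76.
Total = £22,333.68 + £0.00 + £16,038.30 + £92,137.76 = £130,509.74.

£130,509.74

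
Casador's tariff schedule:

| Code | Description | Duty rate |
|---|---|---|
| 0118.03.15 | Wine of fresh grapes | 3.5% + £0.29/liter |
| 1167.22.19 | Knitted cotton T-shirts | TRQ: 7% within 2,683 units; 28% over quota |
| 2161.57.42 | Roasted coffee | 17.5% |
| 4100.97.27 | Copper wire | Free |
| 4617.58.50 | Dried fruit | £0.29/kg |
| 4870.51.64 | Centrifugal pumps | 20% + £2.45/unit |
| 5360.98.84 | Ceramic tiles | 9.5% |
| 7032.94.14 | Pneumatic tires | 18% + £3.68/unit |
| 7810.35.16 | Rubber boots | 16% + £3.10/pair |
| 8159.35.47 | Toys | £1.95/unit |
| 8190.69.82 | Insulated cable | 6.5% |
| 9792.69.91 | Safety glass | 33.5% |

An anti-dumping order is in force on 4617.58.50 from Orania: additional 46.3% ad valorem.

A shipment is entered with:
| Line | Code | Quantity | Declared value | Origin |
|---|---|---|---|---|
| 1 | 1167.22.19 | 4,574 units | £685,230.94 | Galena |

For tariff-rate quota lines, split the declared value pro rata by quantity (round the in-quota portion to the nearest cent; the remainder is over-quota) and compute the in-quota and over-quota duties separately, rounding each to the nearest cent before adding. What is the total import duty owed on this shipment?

Line 1 (1167.22.19, Galena, 4,574 units, £685,230.94):
Code 1167.22.19 is under a tariff-rate quota (threshold 2,683 units). In-quota: 2,683 units at 7%; over-quota: 1,891 units at 28%.
Pro-rata value split: in-quota = £685,230.94 × 2,683/4,574 = £401,940.23; over-quota = £685,230.94 − £401,940.23 = £283,290.71.
In-quota duty = £401,940.23 × 7% = £28,135.82. Over-quota duty = £283,290.71 × 28% = £79,321.40.
Line duty = £28,135.82 + £79,321.40 = £107,457.22.

£107,457.22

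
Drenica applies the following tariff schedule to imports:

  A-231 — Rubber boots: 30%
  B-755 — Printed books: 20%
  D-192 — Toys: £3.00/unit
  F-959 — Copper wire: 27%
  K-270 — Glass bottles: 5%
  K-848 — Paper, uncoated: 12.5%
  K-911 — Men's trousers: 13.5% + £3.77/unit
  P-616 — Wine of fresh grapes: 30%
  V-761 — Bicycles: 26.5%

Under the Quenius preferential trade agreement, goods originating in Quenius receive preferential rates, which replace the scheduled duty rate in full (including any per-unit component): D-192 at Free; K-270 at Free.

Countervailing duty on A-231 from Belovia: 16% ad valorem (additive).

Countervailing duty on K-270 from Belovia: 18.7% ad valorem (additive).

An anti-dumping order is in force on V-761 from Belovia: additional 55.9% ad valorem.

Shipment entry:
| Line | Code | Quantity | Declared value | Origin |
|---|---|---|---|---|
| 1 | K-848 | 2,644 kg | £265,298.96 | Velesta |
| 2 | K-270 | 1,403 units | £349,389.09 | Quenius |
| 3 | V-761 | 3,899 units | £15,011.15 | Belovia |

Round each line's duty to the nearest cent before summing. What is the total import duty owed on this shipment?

Line 1 (K-848, Velesta, 2,644 kg, £265,298.96):
Base rate for K-848 is 12.5%.
Duty = £265,298.96 × 12.5% = £33,162.37.
Line 2 (K-270, Quenius, 1,403 units, £349,389.09):
Base rate for K-270 is 5%.
Origin Quenius qualifies under the Drenica–Quenius agreement and K-270 is covered: preferential rate Free applies instead.
The additional-duty order on K-270 targets Belovia, not Quenius; it does not apply.
Duty = £349,389.09 × 0% = £0.00.
Line 3 (V-761, Belovia, 3,899 units, £15,011.15):
Base rate for V-761 is 26.5%.
Additional duty on V-761 from Belovia: +55.9%. Applied ad valorem rate: 26.5% + 55.9% = 82.4%.
Duty = £15,011.15 × 82.4% = £12,369.19.
Total = £33,162.37 + £0.00 + £12,369.19 = £45,531.56.

£45,531.56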